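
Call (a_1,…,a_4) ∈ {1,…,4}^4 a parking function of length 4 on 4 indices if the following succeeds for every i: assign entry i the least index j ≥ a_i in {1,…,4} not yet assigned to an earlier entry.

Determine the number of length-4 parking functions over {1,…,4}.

|PF| = 1·5^3 = 1 · 125 = 125 (Pollak)
One tuple (1,2,3,3) → sorted (1,2,3,3): b_i ≤ i ∀i, a PF.

125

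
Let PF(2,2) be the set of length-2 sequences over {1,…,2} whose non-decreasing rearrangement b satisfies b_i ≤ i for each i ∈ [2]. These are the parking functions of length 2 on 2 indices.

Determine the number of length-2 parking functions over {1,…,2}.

|PF(2,2)| = (3−2)·3^(2−1) = 1·3 = 3 [KW]
E.g. (2,1) → sorted (1,2): b_i ≤ i ∀i, a PF.

3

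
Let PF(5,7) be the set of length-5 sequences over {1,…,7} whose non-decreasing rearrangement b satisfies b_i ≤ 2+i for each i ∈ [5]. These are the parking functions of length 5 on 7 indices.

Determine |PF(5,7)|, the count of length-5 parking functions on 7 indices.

|PF| = (7+1−5)·(7+1)^{5−1} = 3 · 4096 = 12288
E.g. (7,3,3,3,1) → sorted (1,3,3,3,7): b_i ≤ 2+i ∀i, a PF.

12288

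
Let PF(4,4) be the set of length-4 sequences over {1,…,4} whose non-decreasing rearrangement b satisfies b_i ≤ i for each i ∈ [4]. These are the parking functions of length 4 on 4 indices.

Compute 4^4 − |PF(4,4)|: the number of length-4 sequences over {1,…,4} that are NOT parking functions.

131

|PF(4,4)| = (4−4+1)·(4+1)^(4−1) = 1×125 = 125 [KW]
Check (4,4,4,1) → sorted (1,4,4,4): b_2=4>2, not a PF.
4^4 − 125 = 256 − 125 = 131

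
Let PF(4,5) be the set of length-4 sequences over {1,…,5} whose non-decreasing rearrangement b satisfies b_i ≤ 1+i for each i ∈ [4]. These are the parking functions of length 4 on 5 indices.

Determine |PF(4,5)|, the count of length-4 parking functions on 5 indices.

#PF = 2·6^3 = 2×216 = 432 [KW]
Check (3,4,3,1) → sorted (1,3,3,4): b_i ≤ 1+i ∀i, a PF.

432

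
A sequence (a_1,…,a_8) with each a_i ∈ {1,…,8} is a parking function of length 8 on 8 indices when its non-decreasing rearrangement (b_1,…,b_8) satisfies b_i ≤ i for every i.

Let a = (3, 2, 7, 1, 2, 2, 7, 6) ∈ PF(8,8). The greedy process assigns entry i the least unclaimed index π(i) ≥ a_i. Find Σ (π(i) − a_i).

6

Σπ(i) = 1+…+8 = 36; Σa = 3+2+7+1+2+2+7+6 = 30; disp = 36−30 = 6.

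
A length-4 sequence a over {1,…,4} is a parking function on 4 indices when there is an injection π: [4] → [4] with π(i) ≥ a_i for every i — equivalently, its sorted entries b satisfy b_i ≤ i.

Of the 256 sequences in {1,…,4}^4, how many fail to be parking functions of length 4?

|PF(4,4)| = (5−4)·5^(4−1) = 1·125 = 125 [KW]
Check (3,4,4,3) → sorted (3,3,4,4): b_1=3>1, not a PF.
So 256 − 125 = 131 fail.

131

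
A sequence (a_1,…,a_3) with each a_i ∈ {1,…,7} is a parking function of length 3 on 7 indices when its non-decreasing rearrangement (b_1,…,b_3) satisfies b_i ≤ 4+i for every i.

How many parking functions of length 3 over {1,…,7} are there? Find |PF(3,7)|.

320

Count = (8−3)·8^(3−1) = 5·64 = 320
Example (5,3,5) → sorted (3,5,5): b_i ≤ 4+i ∀i, a PF.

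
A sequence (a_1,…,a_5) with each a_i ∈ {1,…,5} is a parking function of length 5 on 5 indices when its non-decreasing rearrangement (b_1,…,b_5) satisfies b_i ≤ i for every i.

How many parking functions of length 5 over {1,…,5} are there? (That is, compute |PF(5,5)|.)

|PF| = (5−5+1)·(5+1)^(5−1) = 1 · 1296 = 1296 (Konheim–Weiss)
One tuple (1,3,2,1,5) → sorted (1,1,2,3,5): b_i ≤ i ∀i, a PF.

1296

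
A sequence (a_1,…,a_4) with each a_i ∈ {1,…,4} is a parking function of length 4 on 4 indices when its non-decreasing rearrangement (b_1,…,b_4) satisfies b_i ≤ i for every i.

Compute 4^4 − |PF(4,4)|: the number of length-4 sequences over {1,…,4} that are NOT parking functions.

Count = 1·5^3 = 1 · 125 = 125 (Pollak)
Example (4,4,3,1) → sorted (1,3,4,4): b_2=3>2, not a PF.
4^4 − 125 = 256 − 125 = 131

131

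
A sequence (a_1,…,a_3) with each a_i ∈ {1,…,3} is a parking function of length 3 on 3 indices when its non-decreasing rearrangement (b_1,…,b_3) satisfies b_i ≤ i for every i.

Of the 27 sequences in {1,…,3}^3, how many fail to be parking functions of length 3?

11

|PF| = (3+1−3)·(3+1)^{3−1} = 1×16 = 16
Check (3,3,2) → sorted (2,3,3): b_1=2>1, not a PF.
3^3 − 16 = 27 − 16 = 11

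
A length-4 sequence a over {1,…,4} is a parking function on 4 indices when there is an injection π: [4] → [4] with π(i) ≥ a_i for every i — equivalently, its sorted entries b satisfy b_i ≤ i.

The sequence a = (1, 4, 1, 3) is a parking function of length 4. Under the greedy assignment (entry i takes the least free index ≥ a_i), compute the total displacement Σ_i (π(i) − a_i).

Σπ = 4·5/2 = 10 (π permutes [4]); Σa = 1+4+1+3 = 9; disp = 10−9 = 1.

1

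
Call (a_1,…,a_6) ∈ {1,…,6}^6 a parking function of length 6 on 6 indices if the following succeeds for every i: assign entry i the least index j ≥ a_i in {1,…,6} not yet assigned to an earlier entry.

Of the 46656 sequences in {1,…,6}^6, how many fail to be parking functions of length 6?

#PF = (6+1−6)·(6+1)^{6−1} = 1 · 16807 = 16807 [KW]
Check (3,6,6,5,3,6) → sorted (3,3,5,6,6,6): b_1=3>1, not a PF.
Total 46656; non-PF = 46656−16807 = 29849

29849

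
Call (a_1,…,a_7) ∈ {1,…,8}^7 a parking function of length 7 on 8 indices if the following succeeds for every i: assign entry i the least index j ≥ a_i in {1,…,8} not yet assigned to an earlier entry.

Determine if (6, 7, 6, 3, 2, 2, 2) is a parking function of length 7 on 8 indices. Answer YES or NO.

YES

Order a: b = (2, 2, 2, 3, 6, 6, 7).
  b_1=2 ≤ 2
  b_2=2 ≤ 3
  b_3=2 ≤ 4
  b_4=3 ≤ 5
  b_5=6 ≤ 6
  b_6=6 ≤ 7
  b_7=7 ≤ 8
All bounds hold ⇒ YES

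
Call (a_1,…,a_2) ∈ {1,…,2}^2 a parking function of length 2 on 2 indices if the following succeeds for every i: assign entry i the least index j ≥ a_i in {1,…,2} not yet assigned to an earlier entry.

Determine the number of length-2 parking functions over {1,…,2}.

|PF| = 1·3^1 = 1·3 = 3 [KW]
Example (2,1) → sorted (1,2): b_i ≤ i ∀i, a PF.

3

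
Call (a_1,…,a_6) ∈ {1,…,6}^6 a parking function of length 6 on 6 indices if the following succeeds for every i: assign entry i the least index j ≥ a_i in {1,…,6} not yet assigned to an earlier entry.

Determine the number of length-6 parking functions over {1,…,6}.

16807

#PF = (6−6+1)·(6+1)^(6−1) = 1·16807 = 16807 (Konheim–Weiss)
Example (2,3,5,1,4,6) → sorted (1,2,3,4,5,6): b_i ≤ i ∀i, a PF.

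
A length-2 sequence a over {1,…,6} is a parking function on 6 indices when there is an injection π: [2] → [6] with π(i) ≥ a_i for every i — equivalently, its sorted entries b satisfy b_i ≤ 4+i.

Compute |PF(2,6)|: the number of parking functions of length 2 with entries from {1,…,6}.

|PF| = 5·7^1 = 5·7 = 35 (Konheim–Weiss)
Check (5,6) → sorted (5,6): b_i ≤ 4+i ∀i, a PF.

35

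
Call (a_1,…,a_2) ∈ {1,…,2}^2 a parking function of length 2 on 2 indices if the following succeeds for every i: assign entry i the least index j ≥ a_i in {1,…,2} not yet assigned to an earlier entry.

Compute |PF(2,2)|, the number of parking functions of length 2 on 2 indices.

3

|PF| = 1·3^1 = 1 · 3 = 3
Check (2,1) → sorted (1,2): b_i ≤ i ∀i, a PF.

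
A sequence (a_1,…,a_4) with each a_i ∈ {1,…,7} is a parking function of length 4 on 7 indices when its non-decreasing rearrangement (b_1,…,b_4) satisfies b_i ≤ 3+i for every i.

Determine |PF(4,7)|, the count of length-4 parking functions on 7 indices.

2048

|PF(4,7)| = 4·8^3 = 4×512 = 2048 (Konheim–Weiss)
E.g. (3,3,2,6) → sorted (2,3,3,6): b_i ≤ 3+i ∀i, a PF.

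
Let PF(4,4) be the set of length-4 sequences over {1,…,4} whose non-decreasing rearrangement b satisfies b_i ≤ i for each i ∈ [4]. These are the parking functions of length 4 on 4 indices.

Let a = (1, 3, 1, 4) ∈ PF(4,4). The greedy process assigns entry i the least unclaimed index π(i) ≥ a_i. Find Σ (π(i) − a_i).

Σπ = 4·5/2 = 10 (π permutes [4]); Σa = 1+3+1+4 = 9; disp = 10−9 = 1.

1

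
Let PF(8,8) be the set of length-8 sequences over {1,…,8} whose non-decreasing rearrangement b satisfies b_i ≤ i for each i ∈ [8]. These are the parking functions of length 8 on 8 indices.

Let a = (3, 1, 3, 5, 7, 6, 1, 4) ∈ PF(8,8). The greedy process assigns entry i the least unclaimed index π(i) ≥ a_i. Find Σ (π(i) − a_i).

6

Σπ = 8·9/2 = 36 (π permutes [8]); Σa = 3+1+3+5+7+6+1+4 = 30; disp = 36−30 = 6.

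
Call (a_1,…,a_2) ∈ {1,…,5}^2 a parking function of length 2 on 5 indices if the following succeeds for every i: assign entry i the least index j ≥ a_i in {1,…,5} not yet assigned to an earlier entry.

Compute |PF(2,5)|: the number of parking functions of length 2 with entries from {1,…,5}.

24

|PF(2,5)| = (5−2+1)·(5+1)^(2−1) = 4·6 = 24 [KW]
Check (2,2) → sorted (2,2): b_i ≤ 3+i ∀i, a PF.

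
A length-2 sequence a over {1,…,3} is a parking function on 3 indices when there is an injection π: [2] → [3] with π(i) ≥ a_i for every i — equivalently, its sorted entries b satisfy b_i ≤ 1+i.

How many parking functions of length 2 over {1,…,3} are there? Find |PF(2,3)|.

8

|PF| = 2·4^1 = 2 · 4 = 8 [KW]
One tuple (1,1) → sorted (1,1): b_i ≤ 1+i ∀i, a PF.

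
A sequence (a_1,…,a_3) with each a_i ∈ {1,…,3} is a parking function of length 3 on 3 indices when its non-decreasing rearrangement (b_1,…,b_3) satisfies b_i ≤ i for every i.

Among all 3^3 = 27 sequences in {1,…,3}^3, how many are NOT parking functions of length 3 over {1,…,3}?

11

|PF| = 1·4^2 = 1 · 16 = 16 [KW]
Check (3,2,3) → sorted (2,3,3): b_1=2>1, not a PF.
Total 27; non-PF = 27−16 = 11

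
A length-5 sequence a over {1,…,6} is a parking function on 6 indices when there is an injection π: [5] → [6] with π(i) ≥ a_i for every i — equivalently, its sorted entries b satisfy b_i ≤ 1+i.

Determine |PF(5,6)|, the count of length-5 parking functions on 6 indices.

|PF| = (6−5+1)·(6+1)^(5−1) = 2×2401 = 4802 [KW]
One tuple (5,3,2,2,3) → sorted (2,2,3,3,5): b_i ≤ 1+i ∀i, a PF.

4802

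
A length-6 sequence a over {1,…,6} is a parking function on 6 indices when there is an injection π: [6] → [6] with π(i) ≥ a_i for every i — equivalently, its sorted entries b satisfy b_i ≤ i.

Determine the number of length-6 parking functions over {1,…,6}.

#PF = (6−6+1)·(6+1)^(6−1) = 1×16807 = 16807
One tuple (2,5,2,1,6,1) → sorted (1,1,2,2,5,6): b_i ≤ i ∀i, a PF.

16807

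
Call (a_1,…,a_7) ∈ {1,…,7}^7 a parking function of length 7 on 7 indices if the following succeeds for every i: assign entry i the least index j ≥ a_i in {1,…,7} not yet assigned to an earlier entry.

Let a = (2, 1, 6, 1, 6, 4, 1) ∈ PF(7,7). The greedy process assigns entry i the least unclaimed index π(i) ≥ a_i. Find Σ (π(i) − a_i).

Σπ = 28 ({1..7} each once); Σa = 2+1+6+1+6+4+1 = 21; disp = 28−21 = 7.

7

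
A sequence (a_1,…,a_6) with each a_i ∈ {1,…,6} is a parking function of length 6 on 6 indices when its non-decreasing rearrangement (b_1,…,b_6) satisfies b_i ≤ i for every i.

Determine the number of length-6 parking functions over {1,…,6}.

|PF| = 1·7^5 = 1·16807 = 16807 (Konheim–Weiss)
E.g. (1,2,3,1,1,6) → sorted (1,1,1,2,3,6): b_i ≤ i ∀i, a PF.

16807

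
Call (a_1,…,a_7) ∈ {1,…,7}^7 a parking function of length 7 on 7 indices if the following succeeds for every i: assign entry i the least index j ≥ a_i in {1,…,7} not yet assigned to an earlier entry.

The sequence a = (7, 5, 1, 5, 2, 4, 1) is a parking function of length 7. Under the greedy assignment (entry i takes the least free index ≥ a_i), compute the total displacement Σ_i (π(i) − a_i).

Σπ = 7·8/2 = 28 (π permutes [7]); Σa = 7+5+1+5+2+4+1 = 25; disp = 28−25 = 3.

3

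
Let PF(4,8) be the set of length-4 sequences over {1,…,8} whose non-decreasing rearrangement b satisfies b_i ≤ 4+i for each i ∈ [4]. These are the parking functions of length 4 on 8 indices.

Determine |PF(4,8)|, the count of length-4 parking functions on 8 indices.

|PF(4,8)| = (9−4)·9^(4−1) = 5×729 = 3645 (Pollak)
Check (4,5,6,6) → sorted (4,5,6,6): b_i ≤ 4+i ∀i, a PF.

3645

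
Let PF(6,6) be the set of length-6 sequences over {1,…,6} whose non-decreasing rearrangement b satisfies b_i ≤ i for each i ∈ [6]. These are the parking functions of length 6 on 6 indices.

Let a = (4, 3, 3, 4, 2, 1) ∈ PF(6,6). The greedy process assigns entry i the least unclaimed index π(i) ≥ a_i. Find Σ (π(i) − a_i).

Σπ(i) = 1+…+6 = 21; Σa = 4+3+3+4+2+1 = 17; disp = 21−17 = 4.

4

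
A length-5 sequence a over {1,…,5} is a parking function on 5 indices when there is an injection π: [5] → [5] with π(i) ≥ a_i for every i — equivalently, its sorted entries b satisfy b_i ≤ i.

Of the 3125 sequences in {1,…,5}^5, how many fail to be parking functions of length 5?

1829

Count = 1·6^4 = 1 · 1296 = 1296 (Pollak)
Example (3,4,4,3,4) → sorted (3,3,4,4,4): b_1=3>1, not a PF.
Total 3125; non-PF = 3125−1296 = 1829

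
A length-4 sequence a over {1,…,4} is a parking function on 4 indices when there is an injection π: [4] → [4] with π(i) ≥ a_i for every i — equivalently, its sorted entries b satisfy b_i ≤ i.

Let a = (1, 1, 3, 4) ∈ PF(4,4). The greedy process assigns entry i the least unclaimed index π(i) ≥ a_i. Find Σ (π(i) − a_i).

Σπ(i) = 1+…+4 = 10; Σa = 1+1+3+4 = 9; disp = 10−9 = 1.

1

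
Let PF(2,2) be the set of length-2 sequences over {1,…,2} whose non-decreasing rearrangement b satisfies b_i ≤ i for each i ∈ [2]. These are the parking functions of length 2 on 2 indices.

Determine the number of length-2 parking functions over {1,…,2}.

|PF| = (2−2+1)·(2+1)^(2−1) = 1 · 3 = 3
E.g. (2,1) → sorted (1,2): b_i ≤ i ∀i, a PF.

3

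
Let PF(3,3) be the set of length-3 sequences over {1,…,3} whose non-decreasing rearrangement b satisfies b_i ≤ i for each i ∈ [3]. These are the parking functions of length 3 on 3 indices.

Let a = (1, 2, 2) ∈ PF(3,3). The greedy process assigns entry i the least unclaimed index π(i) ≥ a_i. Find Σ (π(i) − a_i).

Σπ(i) = 1+…+3 = 6; Σa = 1+2+2 = 5; disp = 6−5 = 1.

1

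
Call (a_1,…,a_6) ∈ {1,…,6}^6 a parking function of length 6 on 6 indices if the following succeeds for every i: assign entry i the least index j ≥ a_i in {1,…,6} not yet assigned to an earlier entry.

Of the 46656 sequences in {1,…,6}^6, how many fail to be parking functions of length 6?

#PF = (7−6)·7^(6−1) = 1·16807 = 16807 [KW]
One tuple (5,5,4,6,2,2) → sorted (2,2,4,5,5,6): b_1=2>1, not a PF.
6^6 − 16807 = 46656 − 16807 = 29849

29849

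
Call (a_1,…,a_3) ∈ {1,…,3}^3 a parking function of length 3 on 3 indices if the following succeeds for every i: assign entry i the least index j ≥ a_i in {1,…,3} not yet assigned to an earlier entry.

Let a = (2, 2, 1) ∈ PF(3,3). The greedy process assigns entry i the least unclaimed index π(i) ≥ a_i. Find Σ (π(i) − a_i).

1

Σπ = 3·4/2 = 6 (π permutes [3]); Σa = 2+2+1 = 5; disp = 6−5 = 1.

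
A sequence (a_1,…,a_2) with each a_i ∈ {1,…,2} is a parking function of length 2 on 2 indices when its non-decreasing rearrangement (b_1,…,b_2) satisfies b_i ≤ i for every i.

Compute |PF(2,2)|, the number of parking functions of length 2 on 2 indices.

|PF| = (3−2)·3^(2−1) = 1 · 3 = 3 (Konheim–Weiss)
E.g. (1,1) → sorted (1,1): b_i ≤ i ∀i, a PF.

3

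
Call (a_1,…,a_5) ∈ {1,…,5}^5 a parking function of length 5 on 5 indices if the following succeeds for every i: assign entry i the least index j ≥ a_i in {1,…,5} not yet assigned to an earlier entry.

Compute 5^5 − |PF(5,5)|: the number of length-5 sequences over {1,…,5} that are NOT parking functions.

1829

|PF| = 1·6^4 = 1·1296 = 1296 (Pollak)
E.g. (5,4,2,5,5) → sorted (2,4,5,5,5): b_1=2>1, not a PF.
5^5 − 1296 = 3125 − 1296 = 1829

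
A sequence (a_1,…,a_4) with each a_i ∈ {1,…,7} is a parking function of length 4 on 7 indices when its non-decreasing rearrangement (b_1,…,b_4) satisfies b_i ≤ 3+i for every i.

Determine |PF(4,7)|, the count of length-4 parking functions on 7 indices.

#PF = (7+1−4)·(7+1)^{4−1} = 4·512 = 2048
One tuple (3,6,1,5) → sorted (1,3,5,6): b_i ≤ 3+i ∀i, a PF.

2048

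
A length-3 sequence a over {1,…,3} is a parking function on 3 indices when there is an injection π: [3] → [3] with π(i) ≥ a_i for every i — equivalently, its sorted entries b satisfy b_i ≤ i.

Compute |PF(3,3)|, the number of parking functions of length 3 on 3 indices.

|PF(3,3)| = (3−3+1)·(3+1)^(3−1) = 1×16 = 16
Example (3,2,1) → sorted (1,2,3): b_i ≤ i ∀i, a PF.

16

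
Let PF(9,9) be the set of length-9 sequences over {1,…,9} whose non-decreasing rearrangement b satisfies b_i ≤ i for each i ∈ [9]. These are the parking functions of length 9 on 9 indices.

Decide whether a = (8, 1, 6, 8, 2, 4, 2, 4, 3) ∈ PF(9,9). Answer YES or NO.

YES

Sorted: b = (1, 2, 2, 3, 4, 4, 6, 8, 8).
  b_1=1 ≤ 1
  b_2=2 ≤ 2
  b_3=2 ≤ 3
  b_4=3 ≤ 4
  b_5=4 ≤ 5
  b_6=4 ≤ 6
  b_7=6 ≤ 7
  b_8=8 ≤ 8
  b_9=8 ≤ 9
All bounds hold ⇒ YES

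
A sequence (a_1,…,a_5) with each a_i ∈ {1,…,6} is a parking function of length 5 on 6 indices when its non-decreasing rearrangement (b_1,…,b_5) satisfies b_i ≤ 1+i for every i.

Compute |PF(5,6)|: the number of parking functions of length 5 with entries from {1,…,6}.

Count = (7−5)·7^(5−1) = 2×2401 = 4802 (Pollak)
E.g. (1,1,2,2,1) → sorted (1,1,1,2,2): b_i ≤ 1+i ∀i, a PF.

4802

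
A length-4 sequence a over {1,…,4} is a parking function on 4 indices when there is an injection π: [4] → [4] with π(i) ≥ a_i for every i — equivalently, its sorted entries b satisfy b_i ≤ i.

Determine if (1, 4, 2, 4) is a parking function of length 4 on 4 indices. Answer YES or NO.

NO

Sorted: b = (1, 2, 4, 4).
  b_1=1 ≤ 1
  b_2=2 ≤ 2
  b_3=4 > 3
  fails at i=3 ⇒ NO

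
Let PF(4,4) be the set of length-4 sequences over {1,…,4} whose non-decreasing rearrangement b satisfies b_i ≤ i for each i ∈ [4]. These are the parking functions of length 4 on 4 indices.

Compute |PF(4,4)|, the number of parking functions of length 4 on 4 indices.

125

#PF = (5−4)·5^(4−1) = 1·125 = 125
Example (4,1,2,1) → sorted (1,1,2,4): b_i ≤ i ∀i, a PF.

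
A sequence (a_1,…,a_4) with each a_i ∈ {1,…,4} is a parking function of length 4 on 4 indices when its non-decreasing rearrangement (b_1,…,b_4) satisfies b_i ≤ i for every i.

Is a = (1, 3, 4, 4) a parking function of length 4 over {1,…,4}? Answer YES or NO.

NO

Order a: b = (1, 3, 4, 4).
  b_1=1 ≤ 1
  b_2=3 > 2
  fails at i=2 ⇒ NO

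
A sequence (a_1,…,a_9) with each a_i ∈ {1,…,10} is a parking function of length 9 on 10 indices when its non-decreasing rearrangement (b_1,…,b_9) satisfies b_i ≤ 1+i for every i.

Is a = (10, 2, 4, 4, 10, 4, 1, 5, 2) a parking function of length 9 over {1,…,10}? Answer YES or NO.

Rearranged: b = (1, 2, 2, 4, 4, 4, 5, 10, 10).
  b_1=1 ≤ 2
  b_2=2 ≤ 3
  b_3=2 ≤ 4
  b_4=4 ≤ 5
  b_5=4 ≤ 6
  b_6=4 ≤ 7
  b_7=5 ≤ 8
  b_8=10 > 9
  fails at i=8 ⇒ NO

NO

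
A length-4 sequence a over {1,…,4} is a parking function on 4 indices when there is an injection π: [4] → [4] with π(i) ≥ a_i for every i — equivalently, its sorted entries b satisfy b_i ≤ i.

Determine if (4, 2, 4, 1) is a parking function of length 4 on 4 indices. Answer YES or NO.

Order a: b = (1, 2, 4, 4).
  b_1=1 ≤ 1
  b_2=2 ≤ 2
  b_3=4 > 3
  fails at i=3 ⇒ NO

NO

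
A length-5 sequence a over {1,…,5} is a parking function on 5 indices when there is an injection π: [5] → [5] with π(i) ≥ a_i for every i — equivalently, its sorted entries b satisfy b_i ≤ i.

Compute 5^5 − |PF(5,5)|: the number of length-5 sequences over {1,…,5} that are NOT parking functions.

1829

|PF| = (5−5+1)·(5+1)^(5−1) = 1×1296 = 1296 (Konheim–Weiss)
One tuple (3,5,2,4,3) → sorted (2,3,3,4,5): b_1=2>1, not a PF.
Total 3125; non-PF = 3125−1296 = 1829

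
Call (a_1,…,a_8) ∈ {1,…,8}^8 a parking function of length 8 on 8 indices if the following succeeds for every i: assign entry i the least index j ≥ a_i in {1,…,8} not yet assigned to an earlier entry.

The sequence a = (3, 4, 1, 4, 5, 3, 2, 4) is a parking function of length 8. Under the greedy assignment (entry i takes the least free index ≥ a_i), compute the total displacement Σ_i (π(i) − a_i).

Σπ = 8·9/2 = 36 (π permutes [8]); Σa = 3+4+1+4+5+3+2+4 = 26; disp = 36−26 = 10.

10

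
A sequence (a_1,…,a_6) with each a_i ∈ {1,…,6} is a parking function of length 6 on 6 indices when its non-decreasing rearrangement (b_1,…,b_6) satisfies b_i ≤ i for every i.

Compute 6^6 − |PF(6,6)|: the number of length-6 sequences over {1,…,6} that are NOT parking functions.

29849

#PF = (6+1−6)·(6+1)^{6−1} = 1 · 16807 = 16807 [KW]
E.g. (6,6,2,1,6,6) → sorted (1,2,6,6,6,6): b_3=6>3, not a PF.
6^6 − 16807 = 46656 − 16807 = 29849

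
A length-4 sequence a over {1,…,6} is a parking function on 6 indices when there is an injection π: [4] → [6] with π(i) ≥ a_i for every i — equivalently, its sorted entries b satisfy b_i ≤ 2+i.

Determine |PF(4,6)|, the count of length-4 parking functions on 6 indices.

1029

|PF| = 3·7^3 = 3·343 = 1029
One tuple (5,3,6,4) → sorted (3,4,5,6): b_i ≤ 2+i ∀i, a PF.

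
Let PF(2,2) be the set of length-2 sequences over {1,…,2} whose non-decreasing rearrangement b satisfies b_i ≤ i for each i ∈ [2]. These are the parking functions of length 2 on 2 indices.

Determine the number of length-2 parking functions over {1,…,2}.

|PF(2,2)| = (2−2+1)·(2+1)^(2−1) = 1 · 3 = 3
Example (1,1) → sorted (1,1): b_i ≤ i ∀i, a PF.

3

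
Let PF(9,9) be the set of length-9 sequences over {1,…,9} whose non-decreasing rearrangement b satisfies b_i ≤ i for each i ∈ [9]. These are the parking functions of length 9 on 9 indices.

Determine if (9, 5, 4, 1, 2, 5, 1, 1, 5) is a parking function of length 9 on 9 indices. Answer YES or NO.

YES

Order a: b = (1, 1, 1, 2, 4, 5, 5, 5, 9).
  b_1=1 ≤ 1
  b_2=1 ≤ 2
  b_3=1 ≤ 3
  b_4=2 ≤ 4
  b_5=4 ≤ 5
  b_6=5 ≤ 6
  b_7=5 ≤ 7
  b_8=5 ≤ 8
  b_9=9 ≤ 9
All bounds hold ⇒ YES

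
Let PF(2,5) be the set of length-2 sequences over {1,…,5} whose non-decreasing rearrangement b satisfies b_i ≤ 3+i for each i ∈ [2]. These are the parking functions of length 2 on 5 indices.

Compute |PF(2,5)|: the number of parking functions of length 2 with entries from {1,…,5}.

24

Count = (5+1−2)·(5+1)^{2−1} = 4×6 = 24 (Pollak)
One tuple (3,4) → sorted (3,4): b_i ≤ 3+i ∀i, a PF.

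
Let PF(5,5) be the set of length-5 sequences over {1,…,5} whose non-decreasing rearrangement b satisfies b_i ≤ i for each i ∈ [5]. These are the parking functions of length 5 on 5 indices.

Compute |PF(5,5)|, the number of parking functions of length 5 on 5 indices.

1296

|PF| = (6−5)·6^(5−1) = 1×1296 = 1296
Example (3,1,2,2,2) → sorted (1,2,2,2,3): b_i ≤ i ∀i, a PF.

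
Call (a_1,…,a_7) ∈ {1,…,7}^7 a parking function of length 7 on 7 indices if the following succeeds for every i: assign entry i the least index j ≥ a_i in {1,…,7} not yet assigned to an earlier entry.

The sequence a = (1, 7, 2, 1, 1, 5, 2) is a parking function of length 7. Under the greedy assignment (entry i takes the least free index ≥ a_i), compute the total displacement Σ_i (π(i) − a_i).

9

Σπ = 7·8/2 = 28 (π permutes [7]); Σa = 1+7+2+1+1+5+2 = 19; disp = 28−19 = 9.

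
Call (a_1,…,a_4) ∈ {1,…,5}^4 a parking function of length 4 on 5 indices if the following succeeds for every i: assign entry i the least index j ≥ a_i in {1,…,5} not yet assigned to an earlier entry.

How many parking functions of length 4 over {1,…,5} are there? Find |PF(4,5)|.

432

Count = (5−4+1)·(5+1)^(4−1) = 2 · 216 = 432 [KW]
E.g. (1,4,2,1) → sorted (1,1,2,4): b_i ≤ 1+i ∀i, a PF.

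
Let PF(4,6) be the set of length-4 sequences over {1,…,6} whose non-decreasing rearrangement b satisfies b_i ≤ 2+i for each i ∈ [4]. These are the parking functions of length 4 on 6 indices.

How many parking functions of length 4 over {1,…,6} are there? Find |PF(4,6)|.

#PF = 3·7^3 = 3 · 343 = 1029 (Pollak)
One tuple (3,1,3,3) → sorted (1,3,3,3): b_i ≤ 2+i ∀i, a PF.

1029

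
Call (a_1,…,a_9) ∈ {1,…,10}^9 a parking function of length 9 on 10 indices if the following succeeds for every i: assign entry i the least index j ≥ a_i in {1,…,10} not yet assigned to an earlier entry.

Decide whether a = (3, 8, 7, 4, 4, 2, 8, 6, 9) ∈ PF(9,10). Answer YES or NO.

YES

Sorted: b = (2, 3, 4, 4, 6, 7, 8, 8, 9).
  b_1=2 ≤ 2
  b_2=3 ≤ 3
  b_3=4 ≤ 4
  b_4=4 ≤ 5
  b_5=6 ≤ 6
  b_6=7 ≤ 7
  b_7=8 ≤ 8
  b_8=8 ≤ 9
  b_9=9 ≤ 10
All bounds hold ⇒ YES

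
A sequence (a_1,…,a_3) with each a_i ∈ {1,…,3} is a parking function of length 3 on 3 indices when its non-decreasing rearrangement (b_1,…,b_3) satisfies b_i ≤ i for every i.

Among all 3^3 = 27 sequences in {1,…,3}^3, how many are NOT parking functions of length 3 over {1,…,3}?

11

|PF(3,3)| = (3−3+1)·(3+1)^(3−1) = 1·16 = 16 [KW]
Check (3,2,2) → sorted (2,2,3): b_1=2>1, not a PF.
Total 27; non-PF = 27−16 = 11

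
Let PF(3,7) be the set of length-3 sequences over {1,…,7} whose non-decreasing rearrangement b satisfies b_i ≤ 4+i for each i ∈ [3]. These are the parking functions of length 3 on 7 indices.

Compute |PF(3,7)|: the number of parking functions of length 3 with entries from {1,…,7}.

320

#PF = (7−3+1)·(7+1)^(3−1) = 5×64 = 320 (Konheim–Weiss)
Example (5,7,6) → sorted (5,6,7): b_i ≤ 4+i ∀i, a PF.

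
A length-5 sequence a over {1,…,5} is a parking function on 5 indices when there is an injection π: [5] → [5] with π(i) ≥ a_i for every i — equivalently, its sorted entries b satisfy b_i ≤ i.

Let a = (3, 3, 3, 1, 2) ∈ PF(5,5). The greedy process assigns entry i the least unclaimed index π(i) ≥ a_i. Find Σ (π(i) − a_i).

3

Σπ = 15 ({1..5} each once); Σa = 3+3+3+1+2 = 12; disp = 15−12 = 3.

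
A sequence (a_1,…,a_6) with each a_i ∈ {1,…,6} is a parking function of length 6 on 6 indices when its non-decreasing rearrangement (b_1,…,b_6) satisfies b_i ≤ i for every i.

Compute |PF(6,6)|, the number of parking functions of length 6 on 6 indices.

16807

Count = 1·7^5 = 1 · 16807 = 16807 [KW]
One tuple (1,1,1,2,5,5) → sorted (1,1,1,2,5,5): b_i ≤ i ∀i, a PF.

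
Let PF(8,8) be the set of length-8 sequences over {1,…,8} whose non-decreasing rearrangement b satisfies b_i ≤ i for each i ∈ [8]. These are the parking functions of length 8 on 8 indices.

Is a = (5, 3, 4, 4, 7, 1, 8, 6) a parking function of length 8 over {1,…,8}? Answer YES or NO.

NO

Order a: b = (1, 3, 4, 4, 5, 6, 7, 8).
  b_1=1 ≤ 1
  b_2=3 > 2
  fails at i=2 ⇒ NO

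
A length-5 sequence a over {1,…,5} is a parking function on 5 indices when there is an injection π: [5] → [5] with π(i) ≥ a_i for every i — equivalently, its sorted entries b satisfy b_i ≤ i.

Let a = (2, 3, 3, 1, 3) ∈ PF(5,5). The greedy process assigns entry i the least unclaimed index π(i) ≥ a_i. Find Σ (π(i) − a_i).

3

Σπ(i) = 1+…+5 = 15; Σa = 2+3+3+1+3 = 12; disp = 15−12 = 3.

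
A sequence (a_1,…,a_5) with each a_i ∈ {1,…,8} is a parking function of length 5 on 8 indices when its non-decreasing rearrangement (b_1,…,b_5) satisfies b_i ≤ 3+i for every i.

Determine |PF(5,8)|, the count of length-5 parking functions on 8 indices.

26244

|PF(5,8)| = (8−5+1)·(8+1)^(5−1) = 4·6561 = 26244
One tuple (6,2,2,2,3) → sorted (2,2,2,3,6): b_i ≤ 3+i ∀i, a PF.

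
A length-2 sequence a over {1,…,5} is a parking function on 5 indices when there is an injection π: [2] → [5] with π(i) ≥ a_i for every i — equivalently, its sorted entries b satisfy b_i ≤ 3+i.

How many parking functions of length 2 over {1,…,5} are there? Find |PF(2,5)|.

24

|PF(2,5)| = (6−2)·6^(2−1) = 4×6 = 24
One tuple (4,4) → sorted (4,4): b_i ≤ 3+i ∀i, a PF.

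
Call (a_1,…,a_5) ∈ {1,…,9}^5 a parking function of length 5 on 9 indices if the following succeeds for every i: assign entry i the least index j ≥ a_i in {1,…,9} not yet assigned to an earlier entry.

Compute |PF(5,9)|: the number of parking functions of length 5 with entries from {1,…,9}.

|PF| = (9+1−5)·(9+1)^{5−1} = 5×10000 = 50000 (Konheim–Weiss)
Check (5,4,8,7,4) → sorted (4,4,5,7,8): b_i ≤ 4+i ∀i, a PF.

50000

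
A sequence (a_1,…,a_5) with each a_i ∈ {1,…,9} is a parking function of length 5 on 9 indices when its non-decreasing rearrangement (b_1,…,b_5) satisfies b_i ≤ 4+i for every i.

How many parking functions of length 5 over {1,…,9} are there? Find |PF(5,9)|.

Count = 5·10^4 = 5·10000 = 50000 [KW]
One tuple (7,5,4,2,5) → sorted (2,4,5,5,7): b_i ≤ 4+i ∀i, a PF.

50000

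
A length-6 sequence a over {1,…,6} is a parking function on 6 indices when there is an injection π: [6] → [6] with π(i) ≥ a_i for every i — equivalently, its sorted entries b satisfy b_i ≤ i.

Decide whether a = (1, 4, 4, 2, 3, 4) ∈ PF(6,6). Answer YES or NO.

YES

Rearranged: b = (1, 2, 3, 4, 4, 4).
  b_1=1 ≤ 1
  b_2=2 ≤ 2
  b_3=3 ≤ 3
  b_4=4 ≤ 4
  b_5=4 ≤ 5
  b_6=4 ≤ 6
All bounds hold ⇒ YES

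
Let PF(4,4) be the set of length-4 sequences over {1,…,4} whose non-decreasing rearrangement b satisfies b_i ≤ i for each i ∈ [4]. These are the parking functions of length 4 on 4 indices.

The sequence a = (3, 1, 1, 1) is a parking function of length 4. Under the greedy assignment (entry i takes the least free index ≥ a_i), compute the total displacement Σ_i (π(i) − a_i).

Σπ = 10 ({1..4} each once); Σa = 3+1+1+1 = 6; disp = 10−6 = 4.

4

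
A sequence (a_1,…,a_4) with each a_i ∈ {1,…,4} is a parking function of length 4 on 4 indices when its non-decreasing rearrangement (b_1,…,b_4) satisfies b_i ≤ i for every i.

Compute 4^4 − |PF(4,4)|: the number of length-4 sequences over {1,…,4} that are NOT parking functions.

|PF(4,4)| = (4+1−4)·(4+1)^{4−1} = 1 · 125 = 125
Check (4,2,4,2) → sorted (2,2,4,4): b_1=2>1, not a PF.
So 256 − 125 = 131 fail.

131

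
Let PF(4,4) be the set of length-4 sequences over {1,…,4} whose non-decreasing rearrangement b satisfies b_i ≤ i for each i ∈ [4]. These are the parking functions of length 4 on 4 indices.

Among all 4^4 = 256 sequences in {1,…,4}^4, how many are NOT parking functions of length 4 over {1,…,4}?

131

Count = (4−4+1)·(4+1)^(4−1) = 1 · 125 = 125
Check (4,4,4,3) → sorted (3,4,4,4): b_1=3>1, not a PF.
Total 256; non-PF = 256−125 = 131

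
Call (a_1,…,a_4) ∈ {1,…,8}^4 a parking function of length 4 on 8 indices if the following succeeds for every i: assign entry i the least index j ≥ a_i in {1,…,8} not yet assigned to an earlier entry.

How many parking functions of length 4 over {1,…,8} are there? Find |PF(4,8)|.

3645

#PF = (8+1−4)·(8+1)^{4−1} = 5×729 = 3645 (Pollak)
One tuple (3,5,3,2) → sorted (2,3,3,5): b_i ≤ 4+i ∀i, a PF.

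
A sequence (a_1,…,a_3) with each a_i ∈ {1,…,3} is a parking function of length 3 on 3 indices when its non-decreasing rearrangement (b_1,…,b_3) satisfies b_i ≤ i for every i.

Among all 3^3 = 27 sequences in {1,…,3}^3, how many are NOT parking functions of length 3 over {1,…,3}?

11

|PF| = (3−3+1)·(3+1)^(3−1) = 1·16 = 16
Check (3,2,3) → sorted (2,3,3): b_1=2>1, not a PF.
3^3 − 16 = 27 − 16 = 11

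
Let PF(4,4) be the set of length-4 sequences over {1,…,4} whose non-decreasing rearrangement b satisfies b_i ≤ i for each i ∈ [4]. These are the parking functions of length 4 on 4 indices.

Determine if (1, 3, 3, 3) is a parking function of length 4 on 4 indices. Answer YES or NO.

Sorted: b = (1, 3, 3, 3).
  b_1=1 ≤ 1
  b_2=3 > 2
  fails at i=2 ⇒ NO

NO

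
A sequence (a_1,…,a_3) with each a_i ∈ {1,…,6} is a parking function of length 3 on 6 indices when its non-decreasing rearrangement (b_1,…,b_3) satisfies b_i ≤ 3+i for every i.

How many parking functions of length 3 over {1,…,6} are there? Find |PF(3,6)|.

196

|PF| = 4·7^2 = 4·49 = 196 (Pollak)
E.g. (3,4,4) → sorted (3,4,4): b_i ≤ 3+i ∀i, a PF.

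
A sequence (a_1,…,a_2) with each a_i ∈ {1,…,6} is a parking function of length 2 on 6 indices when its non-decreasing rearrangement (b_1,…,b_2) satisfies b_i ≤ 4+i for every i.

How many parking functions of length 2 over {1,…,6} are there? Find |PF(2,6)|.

35

#PF = (6+1−2)·(6+1)^{2−1} = 5 · 7 = 35 (Pollak)
Example (1,5) → sorted (1,5): b_i ≤ 4+i ∀i, a PF.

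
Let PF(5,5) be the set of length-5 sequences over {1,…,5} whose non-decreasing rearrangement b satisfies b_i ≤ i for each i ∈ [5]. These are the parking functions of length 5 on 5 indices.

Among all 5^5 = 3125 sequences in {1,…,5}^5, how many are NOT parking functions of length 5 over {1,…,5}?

#PF = (5+1−5)·(5+1)^{5−1} = 1×1296 = 1296 (Konheim–Weiss)
One tuple (2,3,3,4,3) → sorted (2,3,3,3,4): b_1=2>1, not a PF.
5^5 − 1296 = 3125 − 1296 = 1829

1829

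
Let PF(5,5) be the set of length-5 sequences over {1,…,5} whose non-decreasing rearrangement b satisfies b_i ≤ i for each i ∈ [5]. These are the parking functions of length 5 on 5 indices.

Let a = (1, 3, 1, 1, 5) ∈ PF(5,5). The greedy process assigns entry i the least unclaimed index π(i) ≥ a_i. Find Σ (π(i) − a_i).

4

Σπ(i) = 1+…+5 = 15; Σa = 1+3+1+1+5 = 11; disp = 15−11 = 4.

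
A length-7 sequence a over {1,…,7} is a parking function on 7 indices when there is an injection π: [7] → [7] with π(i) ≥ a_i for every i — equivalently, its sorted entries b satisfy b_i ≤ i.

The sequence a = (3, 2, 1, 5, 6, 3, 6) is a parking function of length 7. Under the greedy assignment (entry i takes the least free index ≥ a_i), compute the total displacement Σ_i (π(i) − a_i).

2

Σπ = 7·8/2 = 28 (π permutes [7]); Σa = 3+2+1+5+6+3+6 = 26; disp = 28−26 = 2.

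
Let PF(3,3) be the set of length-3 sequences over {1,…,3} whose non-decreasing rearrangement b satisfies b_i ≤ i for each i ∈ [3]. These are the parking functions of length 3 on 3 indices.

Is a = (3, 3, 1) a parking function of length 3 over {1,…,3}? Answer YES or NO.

Sorted: b = (1, 3, 3).
  b_1=1 ≤ 1
  b_2=3 > 2
  fails at i=2 ⇒ NO

NO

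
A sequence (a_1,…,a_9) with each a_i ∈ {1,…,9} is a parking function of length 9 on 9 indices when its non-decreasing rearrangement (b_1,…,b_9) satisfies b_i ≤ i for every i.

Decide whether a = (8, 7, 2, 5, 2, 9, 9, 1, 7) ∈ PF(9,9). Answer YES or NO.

Order a: b = (1, 2, 2, 5, 7, 7, 8, 9, 9).
  b_1=1 ≤ 1
  b_2=2 ≤ 2
  b_3=2 ≤ 3
  b_4=5 > 4
  fails at i=4 ⇒ NO

NO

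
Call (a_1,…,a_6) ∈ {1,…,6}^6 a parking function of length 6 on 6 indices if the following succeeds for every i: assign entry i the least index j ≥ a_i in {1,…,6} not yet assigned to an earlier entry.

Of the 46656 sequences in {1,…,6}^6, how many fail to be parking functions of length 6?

|PF(6,6)| = (7−6)·7^(6−1) = 1×16807 = 16807 (Pollak)
Example (3,6,1,6,3,5) → sorted (1,3,3,5,6,6): b_2=3>2, not a PF.
6^6 − 16807 = 46656 − 16807 = 29849

29849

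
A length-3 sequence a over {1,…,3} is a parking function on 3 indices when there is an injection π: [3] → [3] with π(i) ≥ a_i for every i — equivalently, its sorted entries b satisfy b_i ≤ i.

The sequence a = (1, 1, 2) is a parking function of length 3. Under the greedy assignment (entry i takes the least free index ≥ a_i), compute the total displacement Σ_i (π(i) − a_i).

2

Σπ(i) = 1+…+3 = 6; Σa = 1+1+2 = 4; disp = 6−4 = 2.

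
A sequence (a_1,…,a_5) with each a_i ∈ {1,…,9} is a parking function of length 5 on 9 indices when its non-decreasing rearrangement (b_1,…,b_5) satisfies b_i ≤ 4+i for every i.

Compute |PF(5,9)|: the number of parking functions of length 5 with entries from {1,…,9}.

50000

|PF(5,9)| = (9+1−5)·(9+1)^{5−1} = 5×10000 = 50000 (Pollak)
Example (3,3,7,5,5) → sorted (3,3,5,5,7): b_i ≤ 4+i ∀i, a PF.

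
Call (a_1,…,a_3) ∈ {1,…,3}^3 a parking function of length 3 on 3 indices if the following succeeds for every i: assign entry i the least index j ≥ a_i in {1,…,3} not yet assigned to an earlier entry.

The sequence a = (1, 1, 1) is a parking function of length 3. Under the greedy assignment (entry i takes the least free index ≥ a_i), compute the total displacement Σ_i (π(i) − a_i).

Σπ(i) = 1+…+3 = 6; Σa = 1+1+1 = 3; disp = 6−3 = 3.

3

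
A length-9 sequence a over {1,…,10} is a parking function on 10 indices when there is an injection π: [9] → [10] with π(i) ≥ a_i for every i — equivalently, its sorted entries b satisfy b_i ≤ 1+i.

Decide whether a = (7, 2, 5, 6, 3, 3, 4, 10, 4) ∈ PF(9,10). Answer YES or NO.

YES

Rearranged: b = (2, 3, 3, 4, 4, 5, 6, 7, 10).
  b_1=2 ≤ 2
  b_2=3 ≤ 3
  b_3=3 ≤ 4
  b_4=4 ≤ 5
  b_5=4 ≤ 6
  b_6=5 ≤ 7
  b_7=6 ≤ 8
  b_8=7 ≤ 9
  b_9=10 ≤ 10
All bounds hold ⇒ YES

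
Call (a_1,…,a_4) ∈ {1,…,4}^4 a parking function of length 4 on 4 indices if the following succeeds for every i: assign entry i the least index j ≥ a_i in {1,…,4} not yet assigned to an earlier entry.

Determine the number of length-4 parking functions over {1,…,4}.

|PF(4,4)| = 1·5^3 = 1 · 125 = 125
E.g. (3,1,4,1) → sorted (1,1,3,4): b_i ≤ i ∀i, a PF.

125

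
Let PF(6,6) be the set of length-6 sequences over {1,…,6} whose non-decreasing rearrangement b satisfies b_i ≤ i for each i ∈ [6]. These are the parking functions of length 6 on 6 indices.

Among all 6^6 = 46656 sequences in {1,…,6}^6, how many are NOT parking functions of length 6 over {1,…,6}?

29849

Count = (7−6)·7^(6−1) = 1 · 16807 = 16807
E.g. (6,2,2,6,6,3) → sorted (2,2,3,6,6,6): b_1=2>1, not a PF.
Total 46656; non-PF = 46656−16807 = 29849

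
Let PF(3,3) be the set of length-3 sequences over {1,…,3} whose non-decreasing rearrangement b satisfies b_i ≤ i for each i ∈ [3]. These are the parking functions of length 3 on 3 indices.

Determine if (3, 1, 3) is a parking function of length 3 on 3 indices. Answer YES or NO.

NO

Sorted: b = (1, 3, 3).
  b_1=1 ≤ 1
  b_2=3 > 2
  fails at i=2 ⇒ NO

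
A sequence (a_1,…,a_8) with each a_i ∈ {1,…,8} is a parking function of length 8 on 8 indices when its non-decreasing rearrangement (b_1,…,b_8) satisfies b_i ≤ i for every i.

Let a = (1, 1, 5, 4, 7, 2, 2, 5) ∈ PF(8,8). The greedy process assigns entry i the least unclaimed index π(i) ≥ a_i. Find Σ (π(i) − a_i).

9

Σπ = 8·9/2 = 36 (π permutes [8]); Σa = 1+1+5+4+7+2+2+5 = 27; disp = 36−27 = 9.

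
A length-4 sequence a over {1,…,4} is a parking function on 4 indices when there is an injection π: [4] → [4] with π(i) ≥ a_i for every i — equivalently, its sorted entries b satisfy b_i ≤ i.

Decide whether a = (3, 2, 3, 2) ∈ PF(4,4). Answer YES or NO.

Rearranged: b = (2, 2, 3, 3).
  b_1=2 > 1
  fails at i=1 ⇒ NO

NO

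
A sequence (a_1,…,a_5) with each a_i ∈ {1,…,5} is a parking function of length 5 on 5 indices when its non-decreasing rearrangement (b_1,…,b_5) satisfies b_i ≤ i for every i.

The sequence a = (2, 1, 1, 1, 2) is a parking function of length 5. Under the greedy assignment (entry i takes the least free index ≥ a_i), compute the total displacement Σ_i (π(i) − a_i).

8

Σπ = 15 ({1..5} each once); Σa = 2+1+1+1+2 = 7; disp = 15−7 = 8.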